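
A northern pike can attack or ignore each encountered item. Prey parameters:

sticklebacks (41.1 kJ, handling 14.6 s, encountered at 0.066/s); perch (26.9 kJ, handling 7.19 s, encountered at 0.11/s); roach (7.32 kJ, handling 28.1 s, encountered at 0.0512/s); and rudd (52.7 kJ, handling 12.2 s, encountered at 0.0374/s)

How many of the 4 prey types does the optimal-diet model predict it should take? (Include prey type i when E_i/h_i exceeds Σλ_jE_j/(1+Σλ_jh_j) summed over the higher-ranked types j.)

Rank by E/h (kJ/s): rudd 4.32, perch 3.74, sticklebacks 2.82, roach 0.26. Include each in turn until the next type's E/h falls below the running intake rate.
Rate on top 1: 1.353. perch: 3.74 > 1.353 → include.
Rate on top 2: 2.194. sticklebacks: 2.82 > 2.194 → include.
Rate on top 3: 2.38. roach: 0.26 < 2.38 → exclude; stop.
Optimal diet: rudd, perch, sticklebacks — 3 of 4 types.

3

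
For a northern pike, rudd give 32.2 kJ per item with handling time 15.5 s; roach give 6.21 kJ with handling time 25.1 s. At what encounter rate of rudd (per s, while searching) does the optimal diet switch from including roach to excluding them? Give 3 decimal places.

At the threshold, the rate on rudd alone equals the profitability of roach: λ·32.2/(1 + λ·15.5) = 6.21/25.1 = 0.2474.
Rearranging, λ(32.2 − 0.2474×15.5) = 0.2474, so λ = 0.2474/28.37 = 0.008722 per s.

0.009 per s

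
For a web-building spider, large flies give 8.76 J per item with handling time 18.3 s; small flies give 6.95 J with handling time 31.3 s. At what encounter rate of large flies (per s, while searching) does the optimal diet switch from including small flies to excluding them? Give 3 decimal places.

0.047 per s

At the threshold, the rate on large flies alone equals the profitability of small flies: λ·8.76/(1 + λ·18.3) = 6.95/31.3 = 0.222.
Rearranging, λ(8.76 − 0.222×18.3) = 0.222, so λ = 0.222/4.697 = 0.04728 per s.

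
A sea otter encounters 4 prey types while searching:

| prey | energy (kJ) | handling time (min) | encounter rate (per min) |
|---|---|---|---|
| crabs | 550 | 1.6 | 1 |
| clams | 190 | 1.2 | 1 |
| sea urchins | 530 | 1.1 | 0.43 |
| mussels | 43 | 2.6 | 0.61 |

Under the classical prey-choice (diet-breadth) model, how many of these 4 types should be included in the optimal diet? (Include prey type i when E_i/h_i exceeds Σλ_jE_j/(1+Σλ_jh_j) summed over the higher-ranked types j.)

2

E/h in descending order: sea urchins 482, crabs 344, clams 158, mussels 16.5 kJ/min. The optimal diet is the largest prefix of this list for which every included type satisfies E_i/h_i > R on the types above it.
Rate on top 1: 154.7. crabs: 344 > 154.7 → include.
Rate on top 2: 253.1. clams: 158 < 253.1 → exclude; stop.
Optimal diet: sea urchins, crabs — 2 of 4 types.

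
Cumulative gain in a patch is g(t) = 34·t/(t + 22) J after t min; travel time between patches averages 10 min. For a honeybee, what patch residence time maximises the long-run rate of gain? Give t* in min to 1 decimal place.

Maximise g(t)/(T+t): set derivative to zero → g'(t)(T+t) = g(t).
g'(t) = 34·22/(t + 22)². Setting 34·22/(t+22)² = 34t/[(t+22)(10+t)] gives 22(10+t) = t(t+22), so t² = 22×10 = 220.
t* = √220 = 14.83 min.

14.8 min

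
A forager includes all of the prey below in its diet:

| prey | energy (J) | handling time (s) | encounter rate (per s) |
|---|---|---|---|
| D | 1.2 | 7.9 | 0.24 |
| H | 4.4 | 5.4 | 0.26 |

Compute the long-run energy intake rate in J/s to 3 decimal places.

0.333 J/s

R = Σλ_iE_i / (1 + Σλ_ih_i)
Numerator: 0.24×1.2 + 0.26×4.4 = 1.432
Denominator: 1 + 0.24×7.9 + 0.26×5.4 = 4.3
R = 1.432/4.3 = 0.333 J/s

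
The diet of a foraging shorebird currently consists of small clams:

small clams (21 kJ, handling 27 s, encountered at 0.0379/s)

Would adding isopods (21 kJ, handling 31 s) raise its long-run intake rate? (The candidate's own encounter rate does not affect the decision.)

Yes

On small clams alone, R = ΣλE/(1+Σλh) = 0.7959/2.023 = 0.3934 kJ/s.
isopods: E/h = 21/31 = 0.6774 kJ/s.
Since 0.6774 > R, including isopods increases the long-run rate.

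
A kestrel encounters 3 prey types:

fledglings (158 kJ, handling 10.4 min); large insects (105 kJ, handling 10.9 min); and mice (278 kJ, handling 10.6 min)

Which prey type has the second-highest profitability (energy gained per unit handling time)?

fledglings

In descending order of E/h:
mice: 278/10.6 = 26.2 kJ/min
fledglings: 158/10.4 = 15.2 kJ/min
large insects: 105/10.9 = 9.63 kJ/min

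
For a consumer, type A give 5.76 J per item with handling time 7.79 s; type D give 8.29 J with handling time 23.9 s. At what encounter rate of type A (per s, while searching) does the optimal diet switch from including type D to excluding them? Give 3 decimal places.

At the threshold, the rate on type A alone equals the profitability of type D: λ·5.76/(1 + λ·7.79) = 8.29/23.9 = 0.3469.
Rearranging, λ(5.76 − 0.3469×7.79) = 0.3469, so λ = 0.3469/3.058 = 0.1134 per s.

0.113 per s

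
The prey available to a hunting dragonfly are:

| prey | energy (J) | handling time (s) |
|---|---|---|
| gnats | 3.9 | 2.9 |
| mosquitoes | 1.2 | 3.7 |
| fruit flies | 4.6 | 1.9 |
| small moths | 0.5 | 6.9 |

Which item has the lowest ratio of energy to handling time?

Profitability E/h (J/s): gnats = 3.9/2.9 = 1.34, mosquitoes = 1.2/3.7 = 0.324, fruit flies = 4.6/1.9 = 2.42, small moths = 0.5/6.9 = 0.0725.
Ranked: fruit flies > gnats > mosquitoes > small moths.

small moths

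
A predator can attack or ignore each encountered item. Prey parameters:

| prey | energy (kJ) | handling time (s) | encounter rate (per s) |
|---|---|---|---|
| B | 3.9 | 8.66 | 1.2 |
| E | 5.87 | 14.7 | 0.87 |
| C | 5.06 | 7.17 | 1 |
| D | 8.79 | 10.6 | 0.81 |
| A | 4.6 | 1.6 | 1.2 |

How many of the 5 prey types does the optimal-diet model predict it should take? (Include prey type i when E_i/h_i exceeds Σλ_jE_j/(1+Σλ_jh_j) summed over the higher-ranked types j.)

Profitabilities (E/h, kJ/s): A 2.87, D 0.829, C 0.706, B 0.45, E 0.399. Add prey in this order while the next type's profitability exceeds the intake rate on those already taken.
Rate on top 1: 1.89. D: 0.829 < 1.89 → exclude; stop.
Optimal diet: A — 1 of 5 types.

1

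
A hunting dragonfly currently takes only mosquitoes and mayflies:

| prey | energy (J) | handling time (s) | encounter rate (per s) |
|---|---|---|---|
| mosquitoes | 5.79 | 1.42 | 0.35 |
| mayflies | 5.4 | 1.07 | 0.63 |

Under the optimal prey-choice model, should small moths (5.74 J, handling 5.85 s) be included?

No

Intake rate on the current diet: R = (0.35×5.79 + 0.63×5.4) / (1 + 0.35×1.42 + 0.63×1.07) = 5.428/2.171 = 2.5 J/s.
small moths: E/h = 5.74/5.85 = 0.9812 J/s.
Since 0.9812 < R, time spent handling small moths is better spent searching.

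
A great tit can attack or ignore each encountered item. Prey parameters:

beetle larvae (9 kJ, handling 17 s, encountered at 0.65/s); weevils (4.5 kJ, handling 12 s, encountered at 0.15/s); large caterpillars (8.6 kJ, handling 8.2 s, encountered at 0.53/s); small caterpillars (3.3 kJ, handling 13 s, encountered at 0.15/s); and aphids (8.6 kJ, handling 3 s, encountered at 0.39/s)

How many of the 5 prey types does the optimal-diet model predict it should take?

1

E/h in descending order: aphids 2.87, large caterpillars 1.05, beetle larvae 0.529, weevils 0.375, small caterpillars 0.254 kJ/s. The optimal diet is the largest prefix of this list for which every included type satisfies E_i/h_i > R on the types above it.
Rate on top 1: 1.546. large caterpillars: 1.05 < 1.546 → exclude; stop.
Optimal diet: aphids — 1 of 5 types.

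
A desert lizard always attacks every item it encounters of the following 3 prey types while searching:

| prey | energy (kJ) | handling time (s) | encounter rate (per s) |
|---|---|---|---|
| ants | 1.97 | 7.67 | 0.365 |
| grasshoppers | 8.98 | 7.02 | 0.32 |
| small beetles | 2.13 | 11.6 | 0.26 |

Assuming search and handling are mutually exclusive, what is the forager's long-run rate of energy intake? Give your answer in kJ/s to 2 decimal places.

0.46 kJ/s

R = (0.365×1.97 + 0.32×8.98 + 0.26×2.13) / (1 + 0.365×7.67 + 0.32×7.02 + 0.26×11.6) = 4.146/9.062 = 0.4576 kJ/s.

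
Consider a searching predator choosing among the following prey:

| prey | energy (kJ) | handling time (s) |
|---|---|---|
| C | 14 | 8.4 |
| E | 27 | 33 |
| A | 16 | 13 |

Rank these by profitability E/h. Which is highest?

C

Profitability E/h (kJ/s): C = 14/8.4 = 1.67, E = 27/33 = 0.818, A = 16/13 = 1.23.
Ranked: C > A > E.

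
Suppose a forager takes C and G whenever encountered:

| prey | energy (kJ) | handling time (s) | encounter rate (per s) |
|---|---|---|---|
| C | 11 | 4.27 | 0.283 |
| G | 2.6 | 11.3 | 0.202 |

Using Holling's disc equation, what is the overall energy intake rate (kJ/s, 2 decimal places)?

0.81 kJ/s

R = Σλ_iE_i / (1 + Σλ_ih_i)
Numerator: 0.283×11 + 0.202×2.6 = 3.638
Denominator: 1 + 0.283×4.27 + 0.202×11.3 = 4.491
R = 3.638/4.491 = 0.8101 kJ/s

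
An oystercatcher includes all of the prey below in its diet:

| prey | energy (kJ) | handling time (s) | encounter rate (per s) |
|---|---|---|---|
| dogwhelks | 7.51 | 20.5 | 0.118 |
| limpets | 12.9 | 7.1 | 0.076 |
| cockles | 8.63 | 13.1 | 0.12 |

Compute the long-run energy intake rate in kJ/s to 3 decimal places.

Energy encountered per unit search time: 0.118×7.51 + 0.076×12.9 + 0.12×8.63 = 2.902 kJ/s.
Handling time per unit search time: 0.118×20.5 + 0.076×7.1 + 0.12×13.1 = 4.531.
Rate = 2.902/(1 + 4.531) = 0.5247 kJ/s.

0.525 kJ/s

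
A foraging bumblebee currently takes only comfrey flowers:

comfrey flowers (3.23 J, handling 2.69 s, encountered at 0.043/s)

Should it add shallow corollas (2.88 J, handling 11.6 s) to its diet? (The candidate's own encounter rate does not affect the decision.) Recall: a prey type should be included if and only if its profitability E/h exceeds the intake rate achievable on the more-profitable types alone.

Current rate: (0.043×3.23)/(1 + 0.043×2.69) = 0.1245 J/s.
Profitability of shallow corollas: 2.88/11.6 = 0.2483 J/s.
Since 0.2483 > R, including shallow corollas increases the long-run rate.

Yes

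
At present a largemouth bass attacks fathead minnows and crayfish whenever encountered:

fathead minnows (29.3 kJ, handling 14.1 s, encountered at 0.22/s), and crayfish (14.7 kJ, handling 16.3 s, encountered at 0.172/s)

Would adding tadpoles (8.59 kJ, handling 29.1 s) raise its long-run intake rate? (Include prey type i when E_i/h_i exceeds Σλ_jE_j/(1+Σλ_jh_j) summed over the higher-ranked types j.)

No

On fathead minnows and crayfish alone, R = ΣλE/(1+Σλh) = 8.974/6.906 = 1.3 kJ/s.
tadpoles: E/h = 8.59/29.1 = 0.2952 kJ/s.
Since 0.2952 < R, time spent handling tadpoles is better spent searching.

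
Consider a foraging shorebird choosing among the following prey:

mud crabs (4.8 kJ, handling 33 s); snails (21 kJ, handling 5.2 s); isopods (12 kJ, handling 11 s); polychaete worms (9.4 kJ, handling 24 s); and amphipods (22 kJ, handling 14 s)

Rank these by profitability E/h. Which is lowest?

In descending order of E/h:
snails: 21/5.2 = 4.04 kJ/s
amphipods: 22/14 = 1.57 kJ/s
isopods: 12/11 = 1.09 kJ/s
polychaete worms: 9.4/24 = 0.392 kJ/s
mud crabs: 4.8/33 = 0.145 kJ/s

mud crabs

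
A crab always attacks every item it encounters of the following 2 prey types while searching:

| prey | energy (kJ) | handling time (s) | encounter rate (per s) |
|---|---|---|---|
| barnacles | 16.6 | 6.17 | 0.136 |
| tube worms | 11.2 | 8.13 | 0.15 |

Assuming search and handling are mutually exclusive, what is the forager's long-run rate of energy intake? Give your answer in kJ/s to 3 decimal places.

1.287 kJ/s

R = Σλ_iE_i / (1 + Σλ_ih_i)
Numerator: 0.136×16.6 + 0.15×11.2 = 3.938
Denominator: 1 + 0.136×6.17 + 0.15×8.13 = 3.059
R = 3.938/3.059 = 1.287 kJ/s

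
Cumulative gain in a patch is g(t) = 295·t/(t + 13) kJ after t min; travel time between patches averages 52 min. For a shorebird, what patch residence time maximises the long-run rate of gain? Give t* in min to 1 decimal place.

26.0 min

By the marginal value theorem, leave when the instantaneous gain rate g'(t) equals the habitat-wide average g(t)/(T + t).
g'(t) = 295·13/(t + 13)². Setting 295·13/(t+13)² = 295t/[(t+13)(52+t)] gives 13(52+t) = t(t+13), so t² = 13×52 = 676.
t* = √676 = 26 min.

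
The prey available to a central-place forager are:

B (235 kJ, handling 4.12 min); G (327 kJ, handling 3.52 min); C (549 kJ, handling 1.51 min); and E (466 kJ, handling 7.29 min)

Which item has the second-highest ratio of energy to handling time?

Profitability E/h (kJ/min): B = 235/4.12 = 57, G = 327/3.52 = 92.9, C = 549/1.51 = 364, E = 466/7.29 = 63.9.
Ranked: C > G > E > B.

G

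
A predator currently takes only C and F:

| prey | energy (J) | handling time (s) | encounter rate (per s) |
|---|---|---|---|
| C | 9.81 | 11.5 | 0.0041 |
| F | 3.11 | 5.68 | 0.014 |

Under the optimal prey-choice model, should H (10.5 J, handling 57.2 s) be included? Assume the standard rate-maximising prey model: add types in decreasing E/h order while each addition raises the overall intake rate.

Current rate: (0.0041×9.81 + 0.014×3.11)/(1 + 0.0041×11.5 + 0.014×5.68) = 0.07434 J/s.
Profitability of H: 10.5/57.2 = 0.1836 J/s.
0.1836 > 0.07434, so adding H raises the average — include it.

Yes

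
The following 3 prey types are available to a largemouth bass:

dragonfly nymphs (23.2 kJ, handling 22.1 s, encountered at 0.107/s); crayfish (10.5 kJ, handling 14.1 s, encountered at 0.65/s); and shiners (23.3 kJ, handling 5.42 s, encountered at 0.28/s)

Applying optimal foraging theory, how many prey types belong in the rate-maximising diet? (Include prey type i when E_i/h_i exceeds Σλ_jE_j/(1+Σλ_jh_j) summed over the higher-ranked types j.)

E/h in descending order: shiners 4.3, dragonfly nymphs 1.05, crayfish 0.745 kJ/s. The optimal diet is the largest prefix of this list for which every included type satisfies E_i/h_i > R on the types above it.
Rate on top 1: 2.591. dragonfly nymphs: 1.05 < 2.591 → exclude; stop.
Optimal diet: shiners — 1 of 3 types.

1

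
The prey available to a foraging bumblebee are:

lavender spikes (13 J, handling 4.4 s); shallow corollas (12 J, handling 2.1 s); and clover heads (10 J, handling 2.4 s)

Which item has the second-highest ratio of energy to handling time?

clover heads

Profitability E/h (J/s): lavender spikes = 13/4.4 = 2.95, shallow corollas = 12/2.1 = 5.71, clover heads = 10/2.4 = 4.17.
Ranked: shallow corollas > clover heads > lavender spikes.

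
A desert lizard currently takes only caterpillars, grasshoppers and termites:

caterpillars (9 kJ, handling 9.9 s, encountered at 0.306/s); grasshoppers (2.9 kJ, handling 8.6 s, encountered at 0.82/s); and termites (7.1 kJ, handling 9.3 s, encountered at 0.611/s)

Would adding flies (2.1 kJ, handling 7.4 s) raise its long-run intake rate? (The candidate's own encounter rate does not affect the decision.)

Current rate: (0.306×9 + 0.82×2.9 + 0.611×7.1)/(1 + 0.306×9.9 + 0.82×8.6 + 0.611×9.3) = 0.5649 kJ/s.
flies: E/h = 2.1/7.4 = 0.2838 kJ/s.
Since 0.2838 < R, time spent handling flies is better spent searching.

No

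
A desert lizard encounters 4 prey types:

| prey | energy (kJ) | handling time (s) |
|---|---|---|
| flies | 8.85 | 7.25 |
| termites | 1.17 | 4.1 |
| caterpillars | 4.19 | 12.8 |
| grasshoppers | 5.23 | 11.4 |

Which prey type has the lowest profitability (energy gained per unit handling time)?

In descending order of E/h:
flies: 8.85/7.25 = 1.22 kJ/s
grasshoppers: 5.23/11.4 = 0.459 kJ/s
caterpillars: 4.19/12.8 = 0.327 kJ/s
termites: 1.17/4.1 = 0.285 kJ/s

termites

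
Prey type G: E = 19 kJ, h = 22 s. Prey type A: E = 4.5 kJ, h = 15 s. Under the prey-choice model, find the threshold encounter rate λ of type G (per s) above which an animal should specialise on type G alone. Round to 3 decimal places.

0.024 per s

Drop type A once their profitability E₂/h₂ falls below the rate achievable on type G alone: E₂/h₂ = λE₁/(1 + λh₁).
Solve for λ: λE₁h₂ = E₂(1 + λh₁) → λ(E₁h₂ − E₂h₁) = E₂ → λ = E₂/(E₁h₂ − E₂h₁).
λ = 4.5/(19×15 − 4.5×22) = 4.5/186 = 0.02419 per s.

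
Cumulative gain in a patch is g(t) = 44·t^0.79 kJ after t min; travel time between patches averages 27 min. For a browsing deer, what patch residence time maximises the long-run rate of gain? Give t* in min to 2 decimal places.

By the marginal value theorem, leave when the instantaneous gain rate g'(t) equals the habitat-wide average g(t)/(T + t).
g'(t) = 0.79·44·t^-0.21. Setting 0.79·44·t^-0.21 = 44·t^0.79/(27+t) gives 0.79(27+t) = t, so 0.21·t = 0.79×27.
t* = 0.79×27/0.21 = 101.6 min.

101.57 min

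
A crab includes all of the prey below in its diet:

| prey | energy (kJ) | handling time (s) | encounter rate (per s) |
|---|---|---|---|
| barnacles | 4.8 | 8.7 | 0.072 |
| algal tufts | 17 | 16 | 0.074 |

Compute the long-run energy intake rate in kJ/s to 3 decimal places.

R = (0.072×4.8 + 0.074×17) / (1 + 0.072×8.7 + 0.074×16) = 1.604/2.81 = 0.5706 kJ/s.

0.571 kJ/s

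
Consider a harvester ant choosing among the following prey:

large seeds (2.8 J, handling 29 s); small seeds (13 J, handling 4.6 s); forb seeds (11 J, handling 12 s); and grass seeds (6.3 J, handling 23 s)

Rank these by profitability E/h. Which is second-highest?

Profitability E/h (J/s): large seeds = 2.8/29 = 0.0966, small seeds = 13/4.6 = 2.83, forb seeds = 11/12 = 0.917, grass seeds = 6.3/23 = 0.274.
Ranked: small seeds > forb seeds > grass seeds > large seeds.

forb seeds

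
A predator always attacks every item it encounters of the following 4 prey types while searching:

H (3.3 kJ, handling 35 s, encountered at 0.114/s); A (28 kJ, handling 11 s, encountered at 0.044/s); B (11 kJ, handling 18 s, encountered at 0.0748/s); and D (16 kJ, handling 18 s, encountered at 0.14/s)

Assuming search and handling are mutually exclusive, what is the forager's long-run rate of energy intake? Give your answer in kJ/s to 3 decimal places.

Energy encountered per unit search time: 0.114×3.3 + 0.044×28 + 0.0748×11 + 0.14×16 = 4.671 kJ/s.
Handling time per unit search time: 0.114×35 + 0.044×11 + 0.0748×18 + 0.14×18 = 8.34.
Rate = 4.671/(1 + 8.34) = 0.5001 kJ/s.

0.500 kJ/s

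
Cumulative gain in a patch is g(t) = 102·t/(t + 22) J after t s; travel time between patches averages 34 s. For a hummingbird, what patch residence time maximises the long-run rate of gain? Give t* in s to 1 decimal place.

By the marginal value theorem, leave when the instantaneous gain rate g'(t) equals the habitat-wide average g(t)/(T + t).
g'(t) = 102·22/(t + 22)². Setting 102·22/(t+22)² = 102t/[(t+22)(34+t)] gives 22(34+t) = t(t+22), so t² = 22×34 = 748.
t* = √748 = 27.35 s.

27.3 s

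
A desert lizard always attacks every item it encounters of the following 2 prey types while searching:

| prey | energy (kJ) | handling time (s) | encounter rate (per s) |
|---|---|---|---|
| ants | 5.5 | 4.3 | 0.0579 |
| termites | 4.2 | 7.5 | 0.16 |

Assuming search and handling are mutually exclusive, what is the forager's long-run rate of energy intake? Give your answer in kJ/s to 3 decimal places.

0.404 kJ/s

R = Σλ_iE_i / (1 + Σλ_ih_i)
Numerator: 0.0579×5.5 + 0.16×4.2 = 0.9905
Denominator: 1 + 0.0579×4.3 + 0.16×7.5 = 2.449
R = 0.9905/2.449 = 0.4044 kJ/s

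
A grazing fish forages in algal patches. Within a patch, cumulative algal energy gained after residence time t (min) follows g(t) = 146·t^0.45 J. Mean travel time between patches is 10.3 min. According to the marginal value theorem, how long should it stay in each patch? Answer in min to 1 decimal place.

8.4 min

By the marginal value theorem, leave when the instantaneous gain rate g'(t) equals the habitat-wide average g(t)/(T + t).
g'(t) = 0.45·146·t^-0.55. Setting 0.45·146·t^-0.55 = 146·t^0.45/(10.3+t) gives 0.45(10.3+t) = t, so 0.55·t = 0.45×10.3.
t* = 0.45×10.3/0.55 = 8.427 min.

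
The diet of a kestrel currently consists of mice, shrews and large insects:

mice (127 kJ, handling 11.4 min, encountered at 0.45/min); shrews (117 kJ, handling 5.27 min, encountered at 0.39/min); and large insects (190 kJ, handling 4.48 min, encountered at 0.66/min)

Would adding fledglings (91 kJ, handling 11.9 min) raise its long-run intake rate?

No

Current rate: (0.45×127 + 0.39×117 + 0.66×190)/(1 + 0.45×11.4 + 0.39×5.27 + 0.66×4.48) = 20.48 kJ/min.
Profitability of fledglings: 91/11.9 = 7.647 kJ/min.
Since 7.647 < R, time spent handling fledglings is better spent searching.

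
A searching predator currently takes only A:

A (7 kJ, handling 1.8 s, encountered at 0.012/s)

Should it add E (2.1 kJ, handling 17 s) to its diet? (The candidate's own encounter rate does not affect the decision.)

Intake rate on the current diet: R = (0.012×7) / (1 + 0.012×1.8) = 0.084/1.022 = 0.08222 kJ/s.
E: E/h = 2.1/17 = 0.1235 kJ/s.
Since 0.1235 > R, including E increases the long-run rate.

Yes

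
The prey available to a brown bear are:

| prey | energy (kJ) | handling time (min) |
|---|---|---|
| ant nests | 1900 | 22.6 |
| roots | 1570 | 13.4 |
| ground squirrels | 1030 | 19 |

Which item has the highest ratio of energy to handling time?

In descending order of E/h:
roots: 1570/13.4 = 117 kJ/min
ant nests: 1900/22.6 = 84.1 kJ/min
ground squirrels: 1030/19 = 54.2 kJ/min

roots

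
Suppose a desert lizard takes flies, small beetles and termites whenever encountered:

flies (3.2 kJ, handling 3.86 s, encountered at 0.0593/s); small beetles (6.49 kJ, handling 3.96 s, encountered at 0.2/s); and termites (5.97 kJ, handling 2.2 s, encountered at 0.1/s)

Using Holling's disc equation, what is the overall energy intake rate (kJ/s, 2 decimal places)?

R = Σλ_iE_i / (1 + Σλ_ih_i)
Numerator: 0.0593×3.2 + 0.2×6.49 + 0.1×5.97 = 2.085
Denominator: 1 + 0.0593×3.86 + 0.2×3.96 + 0.1×2.2 = 2.241
R = 2.085/2.241 = 0.9303 kJ/s

0.93 kJ/s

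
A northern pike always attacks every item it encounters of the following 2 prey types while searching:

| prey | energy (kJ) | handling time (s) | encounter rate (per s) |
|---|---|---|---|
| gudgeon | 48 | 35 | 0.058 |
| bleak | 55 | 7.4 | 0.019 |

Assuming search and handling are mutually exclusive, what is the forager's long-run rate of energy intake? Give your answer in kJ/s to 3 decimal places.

1.208 kJ/s

Energy encountered per unit search time: 0.058×48 + 0.019×55 = 3.829 kJ/s.
Handling time per unit search time: 0.058×35 + 0.019×7.4 = 2.171.
Rate = 3.829/(1 + 2.171) = 1.208 kJ/s.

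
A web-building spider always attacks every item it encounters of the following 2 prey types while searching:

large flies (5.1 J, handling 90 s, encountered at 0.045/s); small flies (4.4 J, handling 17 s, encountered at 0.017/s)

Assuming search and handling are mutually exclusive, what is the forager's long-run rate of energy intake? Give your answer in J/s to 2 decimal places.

R = Σλ_iE_i / (1 + Σλ_ih_i)
Numerator: 0.045×5.1 + 0.017×4.4 = 0.3043
Denominator: 1 + 0.045×90 + 0.017×17 = 5.339
R = 0.3043/5.339 = 0.057 J/s

0.06 J/s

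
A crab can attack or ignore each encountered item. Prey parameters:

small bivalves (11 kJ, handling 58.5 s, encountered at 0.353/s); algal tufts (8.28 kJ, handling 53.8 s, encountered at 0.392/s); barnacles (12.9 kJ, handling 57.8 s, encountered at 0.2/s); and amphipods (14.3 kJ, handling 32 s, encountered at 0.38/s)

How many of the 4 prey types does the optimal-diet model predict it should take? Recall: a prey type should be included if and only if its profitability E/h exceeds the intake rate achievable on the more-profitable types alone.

Profitabilities (E/h, kJ/s): amphipods 0.447, barnacles 0.223, small bivalves 0.188, algal tufts 0.154. Add prey in this order while the next type's profitability exceeds the intake rate on those already taken.
Rate on top 1: 0.4129. barnacles: 0.223 < 0.4129 → exclude; stop.
Optimal diet: amphipods — 1 of 4 types.

1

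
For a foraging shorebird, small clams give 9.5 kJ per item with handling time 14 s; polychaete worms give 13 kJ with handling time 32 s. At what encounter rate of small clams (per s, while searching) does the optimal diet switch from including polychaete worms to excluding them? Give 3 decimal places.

The zero-one rule: include polychaete worms iff E₂/h₂ > λE₁/(1+λh₁). Equality gives the switch point.
λE₁h₂ = E₂ + λE₂h₁ ⇒ λ = E₂/(E₁h₂ − E₂h₁) = 13/(304 − 182) = 0.1066 per s.

0.107 per s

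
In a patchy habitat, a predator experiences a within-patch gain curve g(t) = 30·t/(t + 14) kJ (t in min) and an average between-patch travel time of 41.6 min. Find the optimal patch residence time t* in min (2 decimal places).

Optimal t* satisfies g'(t*) = g(t*)/(T + t*).
g'(t) = 30·14/(t + 14)². Setting 30·14/(t+14)² = 30t/[(t+14)(41.6+t)] gives 14(41.6+t) = t(t+14), so t² = 14×41.6 = 582.4.
t* = √582.4 = 24.13 min.

24.13 min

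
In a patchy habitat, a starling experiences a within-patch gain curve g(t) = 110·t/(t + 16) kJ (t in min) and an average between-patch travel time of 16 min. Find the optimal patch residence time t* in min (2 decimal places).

Maximise g(t)/(T+t): set derivative to zero → g'(t)(T+t) = g(t).
g'(t) = 110·16/(t + 16)². Setting 110·16/(t+16)² = 110t/[(t+16)(16+t)] gives 16(16+t) = t(t+16), so t² = 16×16 = 256.
t* = √256 = 16 min.

16.00 min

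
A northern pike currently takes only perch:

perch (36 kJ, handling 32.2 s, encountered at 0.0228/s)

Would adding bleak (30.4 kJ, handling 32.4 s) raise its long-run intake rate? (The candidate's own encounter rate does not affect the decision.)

Current rate: (0.0228×36)/(1 + 0.0228×32.2) = 0.4733 kJ/s.
bleak: E/h = 30.4/32.4 = 0.9383 kJ/s.
0.9383 > 0.4733, so adding bleak raises the average — include it.

Yes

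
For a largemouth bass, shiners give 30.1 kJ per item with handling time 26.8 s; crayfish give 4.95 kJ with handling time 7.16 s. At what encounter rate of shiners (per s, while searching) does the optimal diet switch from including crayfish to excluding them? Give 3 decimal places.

0.060 per s

Drop crayfish once their profitability E₂/h₂ falls below the rate achievable on shiners alone: E₂/h₂ = λE₁/(1 + λh₁).
Solve for λ: λE₁h₂ = E₂(1 + λh₁) → λ(E₁h₂ − E₂h₁) = E₂ → λ = E₂/(E₁h₂ − E₂h₁).
λ = 4.95/(30.1×7.16 − 4.95×26.8) = 4.95/82.86 = 0.05974 per s.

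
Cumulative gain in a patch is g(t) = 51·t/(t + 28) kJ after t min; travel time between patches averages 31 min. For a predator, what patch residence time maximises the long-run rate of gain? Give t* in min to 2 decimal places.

29.46 min

Maximise g(t)/(T+t): set derivative to zero → g'(t)(T+t) = g(t).
g'(t) = 51·28/(t + 28)². Setting 51·28/(t+28)² = 51t/[(t+28)(31+t)] gives 28(31+t) = t(t+28), so t² = 28×31 = 868.
t* = √868 = 29.46 min.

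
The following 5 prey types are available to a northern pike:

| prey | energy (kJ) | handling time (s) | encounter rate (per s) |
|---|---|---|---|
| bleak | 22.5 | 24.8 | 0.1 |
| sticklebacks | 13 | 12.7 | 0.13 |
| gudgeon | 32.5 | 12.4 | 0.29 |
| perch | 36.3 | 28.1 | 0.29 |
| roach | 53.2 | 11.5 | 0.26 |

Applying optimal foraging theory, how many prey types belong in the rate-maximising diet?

E/h in descending order: roach 4.63, gudgeon 2.62, perch 1.29, sticklebacks 1.02, bleak 0.907 kJ/s. The optimal diet is the largest prefix of this list for which every included type satisfies E_i/h_i > R on the types above it.
Rate on top 1: 3.467. gudgeon: 2.62 < 3.467 → exclude; stop.
Optimal diet: roach — 1 of 5 types.

1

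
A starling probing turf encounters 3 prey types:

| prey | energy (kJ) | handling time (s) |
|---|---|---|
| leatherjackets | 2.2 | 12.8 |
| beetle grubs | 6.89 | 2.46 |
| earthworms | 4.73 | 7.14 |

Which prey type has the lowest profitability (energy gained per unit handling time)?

In descending order of E/h:
beetle grubs: 6.89/2.46 = 2.8 kJ/s
earthworms: 4.73/7.14 = 0.662 kJ/s
leatherjackets: 2.2/12.8 = 0.172 kJ/s

leatherjackets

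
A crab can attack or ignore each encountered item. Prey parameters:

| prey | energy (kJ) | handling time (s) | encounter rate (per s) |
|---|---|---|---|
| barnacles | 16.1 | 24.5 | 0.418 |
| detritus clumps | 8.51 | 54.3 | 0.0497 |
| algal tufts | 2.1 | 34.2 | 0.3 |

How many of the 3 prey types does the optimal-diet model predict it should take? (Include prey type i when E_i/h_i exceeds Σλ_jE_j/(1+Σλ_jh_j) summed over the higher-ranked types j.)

E/h in descending order: barnacles 0.657, detritus clumps 0.157, algal tufts 0.0614 kJ/s. The optimal diet is the largest prefix of this list for which every included type satisfies E_i/h_i > R on the types above it.
Rate on top 1: 0.5987. detritus clumps: 0.157 < 0.5987 → exclude; stop.
Optimal diet: barnacles — 1 of 3 types.

1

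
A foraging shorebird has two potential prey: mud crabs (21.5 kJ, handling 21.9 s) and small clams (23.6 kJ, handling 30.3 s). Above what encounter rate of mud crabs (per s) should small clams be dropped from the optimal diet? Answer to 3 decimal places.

The zero-one rule: include small clams iff E₂/h₂ > λE₁/(1+λh₁). Equality gives the switch point.
λE₁h₂ = E₂ + λE₂h₁ ⇒ λ = E₂/(E₁h₂ − E₂h₁) = 23.6/(651.5 − 516.8) = 0.1753 per s.

0.175 per s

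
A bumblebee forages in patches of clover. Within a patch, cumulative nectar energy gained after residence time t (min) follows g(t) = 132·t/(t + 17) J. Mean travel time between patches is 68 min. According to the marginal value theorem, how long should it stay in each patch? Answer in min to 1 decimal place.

Maximise g(t)/(T+t): set derivative to zero → g'(t)(T+t) = g(t).
g'(t) = 132·17/(t + 17)². Setting 132·17/(t+17)² = 132t/[(t+17)(68+t)] gives 17(68+t) = t(t+17), so t² = 17×68 = 1156.
t* = √1156 = 34 min.

34.0 min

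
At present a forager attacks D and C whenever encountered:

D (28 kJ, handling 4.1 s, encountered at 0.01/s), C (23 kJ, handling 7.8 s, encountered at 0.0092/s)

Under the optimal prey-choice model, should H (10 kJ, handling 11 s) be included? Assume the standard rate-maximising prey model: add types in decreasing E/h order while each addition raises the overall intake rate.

Current rate: (0.01×28 + 0.0092×23)/(1 + 0.01×4.1 + 0.0092×7.8) = 0.4418 kJ/s.
Profitability of H: 10/11 = 0.9091 kJ/s.
0.9091 > 0.4418, so adding H raises the average — include it.

Yes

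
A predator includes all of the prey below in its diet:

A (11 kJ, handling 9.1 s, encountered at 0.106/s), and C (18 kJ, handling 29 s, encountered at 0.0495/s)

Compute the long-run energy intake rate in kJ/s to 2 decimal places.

0.60 kJ/s

R = (0.106×11 + 0.0495×18) / (1 + 0.106×9.1 + 0.0495×29) = 2.057/3.4 = 0.605 kJ/s.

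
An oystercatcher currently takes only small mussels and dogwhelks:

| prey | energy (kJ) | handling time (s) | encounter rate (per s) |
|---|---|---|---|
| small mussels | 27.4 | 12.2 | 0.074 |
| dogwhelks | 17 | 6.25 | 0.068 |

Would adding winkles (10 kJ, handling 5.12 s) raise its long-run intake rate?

Current rate: (0.074×27.4 + 0.068×17)/(1 + 0.074×12.2 + 0.068×6.25) = 1.368 kJ/s.
Profitability of winkles: 10/5.12 = 1.953 kJ/s.
Since 1.953 > R, including winkles increases the long-run rate.

Yes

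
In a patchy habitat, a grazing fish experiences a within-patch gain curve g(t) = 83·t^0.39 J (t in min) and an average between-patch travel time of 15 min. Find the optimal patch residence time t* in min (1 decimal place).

By the marginal value theorem, leave when the instantaneous gain rate g'(t) equals the habitat-wide average g(t)/(T + t).
g'(t) = 0.39·83·t^-0.61. Setting 0.39·83·t^-0.61 = 83·t^0.39/(15+t) gives 0.39(15+t) = t, so 0.61·t = 0.39×15.
t* = 0.39×15/0.61 = 9.59 min.

9.6 min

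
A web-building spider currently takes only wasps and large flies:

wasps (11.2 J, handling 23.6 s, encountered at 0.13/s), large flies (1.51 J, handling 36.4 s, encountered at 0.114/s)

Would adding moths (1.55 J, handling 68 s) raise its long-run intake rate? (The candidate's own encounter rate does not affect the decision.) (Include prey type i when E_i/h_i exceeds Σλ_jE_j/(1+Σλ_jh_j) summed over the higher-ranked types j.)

No

Intake rate on the current diet: R = (0.13×11.2 + 0.114×1.51) / (1 + 0.13×23.6 + 0.114×36.4) = 1.628/8.218 = 0.1981 J/s.
moths: E/h = 1.55/68 = 0.02279 J/s.
0.02279 < 0.1981, so adding moths would lower the average — exclude it.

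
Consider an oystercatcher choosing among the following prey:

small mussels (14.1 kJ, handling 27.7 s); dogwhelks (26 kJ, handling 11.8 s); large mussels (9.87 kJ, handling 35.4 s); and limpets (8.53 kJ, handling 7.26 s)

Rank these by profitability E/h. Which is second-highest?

limpets

Profitability E/h (kJ/s): small mussels = 14.1/27.7 = 0.509, dogwhelks = 26/11.8 = 2.2, large mussels = 9.87/35.4 = 0.279, limpets = 8.53/7.26 = 1.17.
Ranked: dogwhelks > limpets > small mussels > large mussels.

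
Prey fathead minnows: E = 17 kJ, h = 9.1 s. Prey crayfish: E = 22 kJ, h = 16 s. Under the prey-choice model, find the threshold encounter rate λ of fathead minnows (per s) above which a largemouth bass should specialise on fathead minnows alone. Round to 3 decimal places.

The zero-one rule: include crayfish iff E₂/h₂ > λE₁/(1+λh₁). Equality gives the switch point.
λE₁h₂ = E₂ + λE₂h₁ ⇒ λ = E₂/(E₁h₂ − E₂h₁) = 22/(272 − 200.2) = 0.3064 per s.

0.306 per s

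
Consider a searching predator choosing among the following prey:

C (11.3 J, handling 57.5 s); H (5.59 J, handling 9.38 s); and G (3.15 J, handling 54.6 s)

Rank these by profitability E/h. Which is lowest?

G

Profitability E/h (J/s): C = 11.3/57.5 = 0.197, H = 5.59/9.38 = 0.596, G = 3.15/54.6 = 0.0577.
Ranked: H > C > G.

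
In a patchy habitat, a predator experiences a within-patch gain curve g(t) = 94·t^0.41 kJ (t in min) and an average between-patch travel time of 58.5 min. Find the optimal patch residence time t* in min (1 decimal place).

40.7 min

Maximise g(t)/(T+t): set derivative to zero → g'(t)(T+t) = g(t).
g'(t) = 0.41·94·t^-0.59. Setting 0.41·94·t^-0.59 = 94·t^0.41/(58.5+t) gives 0.41(58.5+t) = t, so 0.59·t = 0.41×58.5.
t* = 0.41×58.5/0.59 = 40.65 min.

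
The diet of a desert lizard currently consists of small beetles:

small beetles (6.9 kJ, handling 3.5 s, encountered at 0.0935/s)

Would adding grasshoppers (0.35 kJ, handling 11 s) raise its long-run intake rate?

Intake rate on the current diet: R = (0.0935×6.9) / (1 + 0.0935×3.5) = 0.6452/1.327 = 0.4861 kJ/s.
grasshoppers: E/h = 0.35/11 = 0.03182 kJ/s.
Since 0.03182 < R, time spent handling grasshoppers is better spent searching.

No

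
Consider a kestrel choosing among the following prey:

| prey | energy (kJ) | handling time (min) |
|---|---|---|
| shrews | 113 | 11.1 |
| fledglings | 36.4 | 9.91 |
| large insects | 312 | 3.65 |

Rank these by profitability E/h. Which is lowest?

fledglings

In descending order of E/h:
large insects: 312/3.65 = 85.5 kJ/min
shrews: 113/11.1 = 10.2 kJ/min
fledglings: 36.4/9.91 = 3.67 kJ/min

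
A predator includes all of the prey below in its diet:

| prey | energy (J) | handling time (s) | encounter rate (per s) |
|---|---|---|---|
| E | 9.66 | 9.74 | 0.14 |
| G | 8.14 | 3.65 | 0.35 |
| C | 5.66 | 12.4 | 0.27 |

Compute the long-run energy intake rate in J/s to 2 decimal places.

0.82 J/s

R = (0.14×9.66 + 0.35×8.14 + 0.27×5.66) / (1 + 0.14×9.74 + 0.35×3.65 + 0.27×12.4) = 5.73/6.989 = 0.8198 J/s.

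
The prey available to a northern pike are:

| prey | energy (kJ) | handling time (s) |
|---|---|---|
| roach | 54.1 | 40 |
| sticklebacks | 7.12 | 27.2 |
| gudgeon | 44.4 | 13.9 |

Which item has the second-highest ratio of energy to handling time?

Profitability E/h (kJ/s): roach = 54.1/40 = 1.35, sticklebacks = 7.12/27.2 = 0.262, gudgeon = 44.4/13.9 = 3.19.
Ranked: gudgeon > roach > sticklebacks.

roach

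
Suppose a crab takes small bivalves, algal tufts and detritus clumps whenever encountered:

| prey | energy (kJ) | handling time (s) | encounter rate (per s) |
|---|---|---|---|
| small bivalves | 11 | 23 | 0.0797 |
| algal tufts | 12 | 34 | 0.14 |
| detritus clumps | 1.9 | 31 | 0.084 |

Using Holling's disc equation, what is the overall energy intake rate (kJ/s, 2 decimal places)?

Energy encountered per unit search time: 0.0797×11 + 0.14×12 + 0.084×1.9 = 2.716 kJ/s.
Handling time per unit search time: 0.0797×23 + 0.14×34 + 0.084×31 = 9.197.
Rate = 2.716/(1 + 9.197) = 0.2664 kJ/s.

0.27 kJ/s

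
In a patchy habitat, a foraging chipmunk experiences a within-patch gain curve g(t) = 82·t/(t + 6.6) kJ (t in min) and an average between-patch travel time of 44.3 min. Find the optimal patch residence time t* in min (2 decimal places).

17.10 min

Maximise g(t)/(T+t): set derivative to zero → g'(t)(T+t) = g(t).
g'(t) = 82·6.6/(t + 6.6)². Setting 82·6.6/(t+6.6)² = 82t/[(t+6.6)(44.3+t)] gives 6.6(44.3+t) = t(t+6.6), so t² = 6.6×44.3 = 292.4.
t* = √292.4 = 17.1 min.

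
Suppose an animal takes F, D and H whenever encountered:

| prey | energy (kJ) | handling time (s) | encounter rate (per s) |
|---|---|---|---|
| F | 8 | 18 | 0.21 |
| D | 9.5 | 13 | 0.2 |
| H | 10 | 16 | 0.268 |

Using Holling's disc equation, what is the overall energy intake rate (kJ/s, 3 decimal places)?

R = Σλ_iE_i / (1 + Σλ_ih_i)
Numerator: 0.21×8 + 0.2×9.5 + 0.268×10 = 6.26
Denominator: 1 + 0.21×18 + 0.2×13 + 0.268×16 = 11.67
R = 6.26/11.67 = 0.5365 kJ/s

0.537 kJ/s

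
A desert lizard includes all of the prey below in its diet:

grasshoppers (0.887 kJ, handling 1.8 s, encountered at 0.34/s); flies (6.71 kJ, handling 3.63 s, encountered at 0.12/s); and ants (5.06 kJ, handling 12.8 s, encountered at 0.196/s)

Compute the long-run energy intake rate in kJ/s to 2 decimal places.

R = (0.34×0.887 + 0.12×6.71 + 0.196×5.06) / (1 + 0.34×1.8 + 0.12×3.63 + 0.196×12.8) = 2.099/4.556 = 0.4606 kJ/s.

0.46 kJ/s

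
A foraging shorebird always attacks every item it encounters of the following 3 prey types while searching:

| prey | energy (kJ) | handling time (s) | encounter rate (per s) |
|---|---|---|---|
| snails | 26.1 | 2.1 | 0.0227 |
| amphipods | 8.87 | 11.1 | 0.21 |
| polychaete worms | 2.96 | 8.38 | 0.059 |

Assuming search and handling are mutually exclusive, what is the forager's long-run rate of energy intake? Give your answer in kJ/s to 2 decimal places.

Energy encountered per unit search time: 0.0227×26.1 + 0.21×8.87 + 0.059×2.96 = 2.63 kJ/s.
Handling time per unit search time: 0.0227×2.1 + 0.21×11.1 + 0.059×8.38 = 2.873.
Rate = 2.63/(1 + 2.873) = 0.679 kJ/s.

0.68 kJ/s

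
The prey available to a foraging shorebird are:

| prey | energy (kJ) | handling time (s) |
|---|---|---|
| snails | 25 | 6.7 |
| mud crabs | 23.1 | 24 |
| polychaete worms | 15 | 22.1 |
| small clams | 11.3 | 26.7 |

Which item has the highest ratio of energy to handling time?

Profitability E/h (kJ/s): snails = 25/6.7 = 3.73, mud crabs = 23.1/24 = 0.963, polychaete worms = 15/22.1 = 0.679, small clams = 11.3/26.7 = 0.423.
Ranked: snails > mud crabs > polychaete worms > small clams.

snails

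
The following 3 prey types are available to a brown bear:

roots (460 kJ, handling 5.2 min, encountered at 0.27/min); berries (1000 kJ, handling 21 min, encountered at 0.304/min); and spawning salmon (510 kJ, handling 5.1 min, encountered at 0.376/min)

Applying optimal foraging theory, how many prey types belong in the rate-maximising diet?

Profitabilities (E/h, kJ/min): spawning salmon 100, roots 88.5, berries 47.6. Add prey in this order while the next type's profitability exceeds the intake rate on those already taken.
Rate on top 1: 65.73. roots: 88.5 > 65.73 → include.
Rate on top 2: 73.11. berries: 47.6 < 73.11 → exclude; stop.
Optimal diet: spawning salmon, roots — 2 of 3 types.

2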